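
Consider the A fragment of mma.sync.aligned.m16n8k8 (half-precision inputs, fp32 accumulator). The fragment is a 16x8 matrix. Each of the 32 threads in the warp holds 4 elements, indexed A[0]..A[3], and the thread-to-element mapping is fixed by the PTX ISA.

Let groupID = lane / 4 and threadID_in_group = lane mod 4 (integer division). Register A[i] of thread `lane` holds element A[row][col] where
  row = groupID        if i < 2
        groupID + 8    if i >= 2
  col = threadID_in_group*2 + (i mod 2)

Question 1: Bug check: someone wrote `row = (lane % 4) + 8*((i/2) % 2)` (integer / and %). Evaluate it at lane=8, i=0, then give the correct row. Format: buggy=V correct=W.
buggy=0 correct=2

`(lane % 4) + 8*((i/2) % 2)`[8,0]⇒0
8: gr=2,th=0
[0] (2+0,0*2+0) = (2,0)
row: 0 vs 2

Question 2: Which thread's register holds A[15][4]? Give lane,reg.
r: 15->gid=7,r8=1  c: 4->tid=2,i&1=0
L=7*4+2=30  i=1*2+0=2

30,2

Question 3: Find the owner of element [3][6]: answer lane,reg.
15,0

r=3→G=3,rhi=0  c=6→T=3,p=0
L=3*4+3=15  i=0*2+0=0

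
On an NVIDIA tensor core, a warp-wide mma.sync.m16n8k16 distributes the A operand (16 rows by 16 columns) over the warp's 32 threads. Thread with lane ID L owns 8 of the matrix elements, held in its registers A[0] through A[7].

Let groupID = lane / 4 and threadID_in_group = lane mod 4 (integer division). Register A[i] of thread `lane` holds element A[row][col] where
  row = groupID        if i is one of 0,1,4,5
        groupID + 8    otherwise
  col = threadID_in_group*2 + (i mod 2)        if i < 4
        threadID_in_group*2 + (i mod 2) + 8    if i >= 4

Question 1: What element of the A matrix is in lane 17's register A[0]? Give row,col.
lane 17: grp=4 (17/4), tig=1 (17%4)
i=0: r=4+0=4, c=1*2+0+0=2

4,2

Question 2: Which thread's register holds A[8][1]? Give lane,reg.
0,3

r:8=>grp=0,rB=1  c:1=>cB=0,tig=0,lo=1
L=0*4+0=0  i=0*4+1*2+1=3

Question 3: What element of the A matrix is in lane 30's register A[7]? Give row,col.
15,13

30: g=7,t=2
[7] (7+8,2*2+1+8) = (15,13)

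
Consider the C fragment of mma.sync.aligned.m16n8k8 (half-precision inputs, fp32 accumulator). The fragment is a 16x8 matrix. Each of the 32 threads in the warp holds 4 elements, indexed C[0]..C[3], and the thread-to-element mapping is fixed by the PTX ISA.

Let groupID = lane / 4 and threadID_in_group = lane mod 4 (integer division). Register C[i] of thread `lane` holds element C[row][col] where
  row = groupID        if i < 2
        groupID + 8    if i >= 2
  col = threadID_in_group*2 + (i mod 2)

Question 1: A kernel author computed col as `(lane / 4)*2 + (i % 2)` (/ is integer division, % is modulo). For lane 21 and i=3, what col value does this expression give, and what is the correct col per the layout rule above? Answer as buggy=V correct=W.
`(lane / 4)*2 + (i % 2)`[21,3]⇒11
lane 21: gr=5 (21/4), th=1 (21%4)
i=3: r=5+8=13, c=1*2+1=3
col: 11 vs 3

buggy=11 correct=3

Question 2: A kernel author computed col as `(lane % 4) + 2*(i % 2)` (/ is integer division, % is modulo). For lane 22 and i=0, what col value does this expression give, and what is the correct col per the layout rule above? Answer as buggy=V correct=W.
buggy=2 correct=4

`(lane % 4) + 2*(i % 2)`[22,0]⇒2
lane 22: gr=5 (22/4), th=2 (22%4)
i=0: r=5+0=5, c=2*2+0=4
col: 2 vs 4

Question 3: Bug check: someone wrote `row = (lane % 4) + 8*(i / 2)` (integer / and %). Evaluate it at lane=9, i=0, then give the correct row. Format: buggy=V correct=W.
buggy=1 correct=2

`(lane % 4) + 8*(i / 2)`[9,0]->1
L=9->gid=9>>2=2, tid=9&3=1
[0]->row 2+0=2  col 1·2+0=2
row: 1 vs 2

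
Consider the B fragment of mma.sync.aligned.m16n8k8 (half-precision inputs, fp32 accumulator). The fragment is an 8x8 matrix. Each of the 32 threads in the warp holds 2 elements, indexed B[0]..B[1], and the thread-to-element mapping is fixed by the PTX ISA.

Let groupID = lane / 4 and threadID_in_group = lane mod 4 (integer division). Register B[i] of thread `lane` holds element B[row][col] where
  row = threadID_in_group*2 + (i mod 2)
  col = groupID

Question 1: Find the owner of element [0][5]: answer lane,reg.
20,0

c=5→G=5  r=0→T=0,p=0
L=5*4+0=20  i=0=0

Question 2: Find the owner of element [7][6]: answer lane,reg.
27,1

c: 6->gid=6  r: 7->tid=3,i&1=1
L=6*4+3=27  i=1=1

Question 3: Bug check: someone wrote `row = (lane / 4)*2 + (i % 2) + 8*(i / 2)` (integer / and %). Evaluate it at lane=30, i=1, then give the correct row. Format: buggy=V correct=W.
`(lane / 4)*2 + (i % 2) + 8*(i / 2)`[30,1]=>15
30: grp=7,tig=2
[1] (2*2+1,7) = (5,7)
row: 15 vs 5

buggy=15 correct=5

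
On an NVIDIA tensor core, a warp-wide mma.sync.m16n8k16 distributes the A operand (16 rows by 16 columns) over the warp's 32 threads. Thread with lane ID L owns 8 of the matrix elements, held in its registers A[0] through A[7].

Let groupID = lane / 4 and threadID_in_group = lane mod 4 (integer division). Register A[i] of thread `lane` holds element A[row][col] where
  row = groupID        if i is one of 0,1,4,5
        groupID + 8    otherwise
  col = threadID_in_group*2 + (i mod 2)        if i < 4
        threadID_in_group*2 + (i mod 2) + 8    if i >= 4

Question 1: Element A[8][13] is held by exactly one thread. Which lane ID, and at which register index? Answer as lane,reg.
2,7

r=8→G=0,rhi=1  c=13→chi=1,T=2,p=1
L=0*4+2=2  i=1*4+1*2+1=7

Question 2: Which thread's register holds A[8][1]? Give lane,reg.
r=8⇒gr=0,Rb=1  c=1⇒Cb=0,th=0,odd=1
L=0*4+0=0  i=0*4+1*2+1=3

0,3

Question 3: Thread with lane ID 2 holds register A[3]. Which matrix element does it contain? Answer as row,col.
lane 2->2/4=0, 2 mod 4=2
i=3  r:0+8->8  c:2·2+1+0->5

8,5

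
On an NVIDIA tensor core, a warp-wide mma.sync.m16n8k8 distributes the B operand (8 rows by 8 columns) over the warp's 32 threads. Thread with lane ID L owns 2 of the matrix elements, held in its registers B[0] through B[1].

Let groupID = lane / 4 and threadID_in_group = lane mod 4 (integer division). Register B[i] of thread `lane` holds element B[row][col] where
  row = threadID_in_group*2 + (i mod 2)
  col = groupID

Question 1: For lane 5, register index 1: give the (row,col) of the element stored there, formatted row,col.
lane 5=>5/4=1, 5 mod 4=1
i=1  r:2·1+1=>3  c:1

3,1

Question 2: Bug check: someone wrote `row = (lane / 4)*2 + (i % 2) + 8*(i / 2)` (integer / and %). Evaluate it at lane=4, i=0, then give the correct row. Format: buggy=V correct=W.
buggy=2 correct=0

`(lane / 4)*2 + (i % 2) + 8*(i / 2)`[4,0]->2
L=4->gid=4>>2=1, tid=4&3=0
[0]->row 0·2+0=0  col gid=1
row: 2 vs 0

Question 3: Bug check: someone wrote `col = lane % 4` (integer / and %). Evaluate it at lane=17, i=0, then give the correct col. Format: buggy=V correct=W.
`lane % 4`[17,0]⇒1
lane 17⇒17/4=4, 17 mod 4=1
i=0  r:2·1+0⇒2  c:4
col: 1 vs 4

buggy=1 correct=4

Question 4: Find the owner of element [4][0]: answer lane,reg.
c=0->g=0  r=4->t=2,b0=0
L=0*4+2=2  i=0=0

2,0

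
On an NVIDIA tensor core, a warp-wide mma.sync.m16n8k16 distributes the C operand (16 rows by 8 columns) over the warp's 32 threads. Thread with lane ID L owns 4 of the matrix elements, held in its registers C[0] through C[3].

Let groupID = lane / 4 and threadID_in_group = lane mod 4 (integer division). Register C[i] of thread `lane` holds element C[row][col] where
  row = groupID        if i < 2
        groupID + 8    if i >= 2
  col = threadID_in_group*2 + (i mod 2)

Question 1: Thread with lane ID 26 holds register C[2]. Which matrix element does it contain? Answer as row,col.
14,4

26: g=6,t=2
[2] (6+8,2*2+0) = (14,4)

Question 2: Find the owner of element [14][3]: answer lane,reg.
25,3

r=14→G=6,rhi=1  c=3→T=1,p=1
L=6*4+1=25  i=1*2+1=3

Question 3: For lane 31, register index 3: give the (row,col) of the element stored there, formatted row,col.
15,7

lane 31: g=7 (31/4), t=3 (31%4)
i=3: r=7+8=15, c=3*2+1=7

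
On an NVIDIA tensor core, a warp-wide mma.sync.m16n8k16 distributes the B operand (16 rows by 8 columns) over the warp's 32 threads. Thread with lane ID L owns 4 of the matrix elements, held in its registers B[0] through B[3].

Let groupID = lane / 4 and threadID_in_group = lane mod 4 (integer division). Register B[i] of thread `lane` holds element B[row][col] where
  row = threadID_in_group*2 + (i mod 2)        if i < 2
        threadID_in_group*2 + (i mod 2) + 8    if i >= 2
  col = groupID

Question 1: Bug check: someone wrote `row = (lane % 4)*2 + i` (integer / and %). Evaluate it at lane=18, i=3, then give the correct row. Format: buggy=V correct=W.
`(lane % 4)*2 + i`[18,3]⇒7
L=18⇒gr=18>>2=4, th=18&3=2
[3]⇒row 2·2+1+8=13  col gr=4
row: 7 vs 13

buggy=7 correct=13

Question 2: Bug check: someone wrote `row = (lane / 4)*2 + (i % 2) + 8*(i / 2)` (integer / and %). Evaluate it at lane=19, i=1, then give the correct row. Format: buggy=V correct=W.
buggy=9 correct=7

`(lane / 4)*2 + (i % 2) + 8*(i / 2)`[19,1]→9
lane 19→19/4=4, 19 mod 4=3
i=1  r:2·3+1+0→7  c:4
row: 9 vs 7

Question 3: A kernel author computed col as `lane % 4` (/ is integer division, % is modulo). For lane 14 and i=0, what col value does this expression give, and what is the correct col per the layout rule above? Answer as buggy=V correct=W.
`lane % 4`[14,0]⇒2
lane 14⇒14/4=3, 14 mod 4=2
i=0  r:2·2+0+0⇒4  c:3
col: 2 vs 3

buggy=2 correct=3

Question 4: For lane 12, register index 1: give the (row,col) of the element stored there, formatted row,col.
lane 12: g=3 (12/4), t=0 (12%4)
i=1: r=0*2+1+0=1, c=g=3

1,3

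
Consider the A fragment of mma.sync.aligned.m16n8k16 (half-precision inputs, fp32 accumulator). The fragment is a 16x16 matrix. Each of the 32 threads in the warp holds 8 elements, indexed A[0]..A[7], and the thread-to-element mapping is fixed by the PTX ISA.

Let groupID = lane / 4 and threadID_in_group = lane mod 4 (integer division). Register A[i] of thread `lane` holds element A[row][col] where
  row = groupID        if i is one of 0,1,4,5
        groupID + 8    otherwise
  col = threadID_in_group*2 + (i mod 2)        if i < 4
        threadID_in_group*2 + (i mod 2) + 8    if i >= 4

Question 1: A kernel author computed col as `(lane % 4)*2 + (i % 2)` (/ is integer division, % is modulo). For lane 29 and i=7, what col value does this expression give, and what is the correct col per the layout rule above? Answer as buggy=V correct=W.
`(lane % 4)*2 + (i % 2)`[29,7]->3
lane 29: g=7 (29/4), t=1 (29%4)
i=7: r=7+8=15, c=1*2+1+8=11
col: 3 vs 11

buggy=3 correct=11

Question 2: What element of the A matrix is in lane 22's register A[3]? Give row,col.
13,5

L=22=>grp=22>>2=5, tig=22&3=2
[3]=>row 5+8=13  col 2·2+1+0=5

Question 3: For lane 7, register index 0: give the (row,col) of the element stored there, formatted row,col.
1,6

lane 7->7/4=1, 7 mod 4=3
i=0  r:1+0->1  c:2·3+0+0->6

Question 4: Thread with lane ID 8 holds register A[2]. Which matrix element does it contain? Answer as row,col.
10,0

8: grp=2,tig=0
[2] (2+8,0*2+0+0) = (10,0)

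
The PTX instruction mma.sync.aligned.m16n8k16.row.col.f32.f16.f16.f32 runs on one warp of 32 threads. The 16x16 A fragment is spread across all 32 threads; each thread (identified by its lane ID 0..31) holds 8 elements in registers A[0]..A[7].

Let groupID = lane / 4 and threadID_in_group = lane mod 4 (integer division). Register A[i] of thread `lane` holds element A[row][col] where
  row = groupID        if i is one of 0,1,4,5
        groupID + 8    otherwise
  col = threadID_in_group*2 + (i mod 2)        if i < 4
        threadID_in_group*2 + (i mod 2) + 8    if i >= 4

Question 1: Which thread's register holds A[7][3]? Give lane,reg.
r=7->g=7,rb=0  c=3->cb=0,t=1,b0=1
L=7*4+1=29  i=0*4+0*2+1=1

29,1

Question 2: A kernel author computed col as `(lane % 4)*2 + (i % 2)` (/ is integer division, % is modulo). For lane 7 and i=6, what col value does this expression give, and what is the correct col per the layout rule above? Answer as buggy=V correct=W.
buggy=6 correct=14

`(lane % 4)*2 + (i % 2)`[7,6]->6
lane 7->7/4=1, 7 mod 4=3
i=6  r:1+8->9  c:2·3+0+8->14
col: 6 vs 14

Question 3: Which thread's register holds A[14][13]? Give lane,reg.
26,7

r: 14->gid=6,r8=1  c: 13->c8=1,tid=2,i&1=1
L=6*4+2=26  i=1*4+1*2+1=7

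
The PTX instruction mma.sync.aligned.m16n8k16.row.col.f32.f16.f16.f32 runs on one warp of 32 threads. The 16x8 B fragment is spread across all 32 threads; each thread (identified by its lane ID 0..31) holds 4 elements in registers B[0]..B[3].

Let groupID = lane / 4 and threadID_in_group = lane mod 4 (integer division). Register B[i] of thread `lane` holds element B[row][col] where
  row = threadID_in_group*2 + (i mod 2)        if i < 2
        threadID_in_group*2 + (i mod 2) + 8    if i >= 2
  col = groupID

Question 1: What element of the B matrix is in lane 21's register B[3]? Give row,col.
11,5

lane 21=>21/4=5, 21 mod 4=1
i=3  r:2·1+1+8=>11  c:5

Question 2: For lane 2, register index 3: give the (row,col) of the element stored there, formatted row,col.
13,0

2: G=0,T=2
[3] (2*2+1+8,0) = (13,0)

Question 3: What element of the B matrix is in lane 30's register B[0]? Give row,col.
30: gr=7,th=2
[0] (2*2+0+0,7) = (4,7)

4,7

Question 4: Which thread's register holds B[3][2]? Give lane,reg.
9,1

c:2=>grp=2  r:3=>rB=0,tig=1,lo=1
L=2*4+1=9  i=0*2+1=1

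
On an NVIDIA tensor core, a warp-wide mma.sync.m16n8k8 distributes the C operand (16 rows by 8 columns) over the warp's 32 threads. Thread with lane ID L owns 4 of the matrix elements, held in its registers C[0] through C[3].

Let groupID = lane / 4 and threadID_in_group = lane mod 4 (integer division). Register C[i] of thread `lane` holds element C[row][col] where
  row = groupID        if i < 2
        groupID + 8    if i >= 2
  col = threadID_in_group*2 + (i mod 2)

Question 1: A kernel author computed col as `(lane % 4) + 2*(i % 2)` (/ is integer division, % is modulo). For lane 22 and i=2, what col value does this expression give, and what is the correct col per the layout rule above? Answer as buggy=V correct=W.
buggy=2 correct=4

`(lane % 4) + 2*(i % 2)`[22,2]⇒2
lane 22⇒22/4=5, 22 mod 4=2
i=2  r:5+8⇒13  c:2·2+0⇒4
col: 2 vs 4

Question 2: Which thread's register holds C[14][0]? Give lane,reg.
24,2

r:14=>grp=6,rB=1  c:0=>tig=0,lo=0
L=6*4+0=24  i=1*2+0=2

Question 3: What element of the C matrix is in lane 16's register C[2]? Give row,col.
lane 16: g=4 (16/4), t=0 (16%4)
i=2: r=4+8=12, c=0*2+0=0

12,0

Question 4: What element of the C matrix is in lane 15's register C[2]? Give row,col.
lane 15->15/4=3, 15 mod 4=3
i=2  r:3+8->11  c:2·3+0->6

11,6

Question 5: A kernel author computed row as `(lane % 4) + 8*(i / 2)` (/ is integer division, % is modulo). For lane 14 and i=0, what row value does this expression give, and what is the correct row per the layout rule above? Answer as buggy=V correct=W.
`(lane % 4) + 8*(i / 2)`[14,0]→2
lane 14→14/4=3, 14 mod 4=2
i=0  r:3+0→3  c:2·2+0→4
row: 2 vs 3

buggy=2 correct=3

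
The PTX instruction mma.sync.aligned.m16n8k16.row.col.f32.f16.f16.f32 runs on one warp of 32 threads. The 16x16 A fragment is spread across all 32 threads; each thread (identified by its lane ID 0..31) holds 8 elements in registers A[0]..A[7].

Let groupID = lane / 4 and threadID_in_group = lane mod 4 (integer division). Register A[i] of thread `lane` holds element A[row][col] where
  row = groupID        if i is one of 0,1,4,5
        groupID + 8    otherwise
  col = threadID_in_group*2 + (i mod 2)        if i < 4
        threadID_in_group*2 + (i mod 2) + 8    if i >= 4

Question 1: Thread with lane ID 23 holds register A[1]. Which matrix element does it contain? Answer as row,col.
5,7

lane 23=>23/4=5, 23 mod 4=3
i=1  r:5+0=>5  c:2·3+1+0=>7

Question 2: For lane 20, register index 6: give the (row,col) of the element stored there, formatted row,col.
13,8

20: grp=5,tig=0
[6] (5+8,0*2+0+8) = (13,8)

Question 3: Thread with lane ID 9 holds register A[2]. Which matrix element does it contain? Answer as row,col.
10,2

9: G=2,T=1
[2] (2+8,1*2+0+0) = (10,2)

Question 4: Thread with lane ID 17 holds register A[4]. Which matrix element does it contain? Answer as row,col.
4,10

L=17→G=17>>2=4, T=17&3=1
[4]→row 4+0=4  col 1·2+0+8=10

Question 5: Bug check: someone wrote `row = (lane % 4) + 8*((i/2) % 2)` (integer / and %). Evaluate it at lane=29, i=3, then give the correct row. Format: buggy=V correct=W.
`(lane % 4) + 8*((i/2) % 2)`[29,3]⇒9
29: gr=7,th=1
[3] (7+8,1*2+1+0) = (15,3)
row: 9 vs 15

buggy=9 correct=15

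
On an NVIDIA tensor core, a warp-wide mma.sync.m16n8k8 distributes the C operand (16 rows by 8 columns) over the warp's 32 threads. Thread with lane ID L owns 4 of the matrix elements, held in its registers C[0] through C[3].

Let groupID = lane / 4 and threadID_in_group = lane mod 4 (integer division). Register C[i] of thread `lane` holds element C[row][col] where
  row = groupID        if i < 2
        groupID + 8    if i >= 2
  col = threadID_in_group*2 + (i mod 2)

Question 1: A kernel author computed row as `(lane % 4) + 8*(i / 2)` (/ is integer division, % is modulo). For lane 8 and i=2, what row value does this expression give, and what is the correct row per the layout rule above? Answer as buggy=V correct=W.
buggy=8 correct=10

`(lane % 4) + 8*(i / 2)`[8,2]=>8
8: grp=2,tig=0
[2] (2+8,0*2+0) = (10,0)
row: 8 vs 10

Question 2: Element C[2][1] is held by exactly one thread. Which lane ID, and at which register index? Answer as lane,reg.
r=2⇒gr=2,Rb=0  c=1⇒th=0,odd=1
L=2*4+0=8  i=0*2+1=1

8,1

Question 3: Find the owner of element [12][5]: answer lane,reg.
18,3

r=12⇒gr=4,Rb=1  c=5⇒th=2,odd=1
L=4*4+2=18  i=1*2+1=3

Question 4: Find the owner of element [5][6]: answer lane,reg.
r: 5->gid=5,r8=0  c: 6->tid=3,i&1=0
L=5*4+3=23  i=0*2+0=0

23,0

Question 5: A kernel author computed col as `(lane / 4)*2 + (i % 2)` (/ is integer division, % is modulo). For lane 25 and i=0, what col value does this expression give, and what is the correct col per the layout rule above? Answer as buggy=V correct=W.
buggy=12 correct=2

`(lane / 4)*2 + (i % 2)`[25,0]->12
lane 25: gid=6 (25/4), tid=1 (25%4)
i=0: r=6+0=6, c=1*2+0=2
col: 12 vs 2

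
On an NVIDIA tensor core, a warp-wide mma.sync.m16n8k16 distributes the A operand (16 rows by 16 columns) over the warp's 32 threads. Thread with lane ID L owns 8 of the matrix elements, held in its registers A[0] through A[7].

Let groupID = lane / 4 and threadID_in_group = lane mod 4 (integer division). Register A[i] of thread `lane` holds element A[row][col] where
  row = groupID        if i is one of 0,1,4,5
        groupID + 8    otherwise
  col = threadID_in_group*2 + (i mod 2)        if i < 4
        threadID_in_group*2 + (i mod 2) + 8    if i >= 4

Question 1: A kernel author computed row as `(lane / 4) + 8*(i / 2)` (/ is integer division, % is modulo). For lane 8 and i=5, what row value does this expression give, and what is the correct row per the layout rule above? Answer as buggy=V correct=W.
buggy=18 correct=2

`(lane / 4) + 8*(i / 2)`[8,5]->18
lane 8->8/4=2, 8 mod 4=0
i=5  r:2+0->2  c:2·0+1+8->9
row: 18 vs 2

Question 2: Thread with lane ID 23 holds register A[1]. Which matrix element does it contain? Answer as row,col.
23: g=5,t=3
[1] (5+0,3*2+1+0) = (5,7)

5,7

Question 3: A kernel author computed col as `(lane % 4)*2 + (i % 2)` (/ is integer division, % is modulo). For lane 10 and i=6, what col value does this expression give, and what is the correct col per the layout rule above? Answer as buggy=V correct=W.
`(lane % 4)*2 + (i % 2)`[10,6]->4
10: gid=2,tid=2
[6] (2+8,2*2+0+8) = (10,12)
col: 4 vs 12

buggy=4 correct=12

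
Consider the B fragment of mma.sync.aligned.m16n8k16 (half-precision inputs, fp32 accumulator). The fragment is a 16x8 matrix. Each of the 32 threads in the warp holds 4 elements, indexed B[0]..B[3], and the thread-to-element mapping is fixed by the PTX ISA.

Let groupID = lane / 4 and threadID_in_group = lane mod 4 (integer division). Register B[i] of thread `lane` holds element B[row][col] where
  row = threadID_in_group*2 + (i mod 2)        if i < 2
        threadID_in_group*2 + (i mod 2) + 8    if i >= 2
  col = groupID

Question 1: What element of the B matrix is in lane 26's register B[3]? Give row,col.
13,6

lane 26→26/4=6, 26 mod 4=2
i=3  r:2·2+1+8→13  c:6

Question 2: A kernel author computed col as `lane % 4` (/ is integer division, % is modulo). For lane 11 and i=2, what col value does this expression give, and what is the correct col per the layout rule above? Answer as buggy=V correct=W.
buggy=3 correct=2

`lane % 4`[11,2]⇒3
11: gr=2,th=3
[2] (3*2+0+8,2) = (14,2)
col: 3 vs 2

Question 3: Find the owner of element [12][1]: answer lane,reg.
6,2

c=1⇒gr=1  r=12⇒Rb=1,th=2,odd=0
L=1*4+2=6  i=1*2+0=2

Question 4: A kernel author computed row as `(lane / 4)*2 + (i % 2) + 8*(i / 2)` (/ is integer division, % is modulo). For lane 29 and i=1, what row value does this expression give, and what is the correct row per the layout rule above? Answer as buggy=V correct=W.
`(lane / 4)*2 + (i % 2) + 8*(i / 2)`[29,1]→15
lane 29→29/4=7, 29 mod 4=1
i=1  r:2·1+1+0→3  c:7
row: 15 vs 3

buggy=15 correct=3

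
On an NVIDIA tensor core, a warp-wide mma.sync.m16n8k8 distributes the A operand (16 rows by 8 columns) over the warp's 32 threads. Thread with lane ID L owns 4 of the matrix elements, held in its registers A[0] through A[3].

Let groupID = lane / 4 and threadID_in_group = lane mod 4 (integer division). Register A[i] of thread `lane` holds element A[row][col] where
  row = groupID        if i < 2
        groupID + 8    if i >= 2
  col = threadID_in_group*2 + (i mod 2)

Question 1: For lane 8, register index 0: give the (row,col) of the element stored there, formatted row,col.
8: G=2,T=0
[0] (2+0,0*2+0) = (2,0)

2,0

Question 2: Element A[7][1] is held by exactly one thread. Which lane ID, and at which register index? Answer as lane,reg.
r=7⇒gr=7,Rb=0  c=1⇒th=0,odd=1
L=7*4+0=28  i=0*2+1=1

28,1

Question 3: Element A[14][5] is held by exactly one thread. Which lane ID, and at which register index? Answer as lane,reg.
26,3

r=14⇒gr=6,Rb=1  c=5⇒th=2,odd=1
L=6*4+2=26  i=1*2+1=3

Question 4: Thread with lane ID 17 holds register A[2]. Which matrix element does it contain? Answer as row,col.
12,2

L=17->g=17>>2=4, t=17&3=1
[2]->row 4+8=12  col 1·2+0=2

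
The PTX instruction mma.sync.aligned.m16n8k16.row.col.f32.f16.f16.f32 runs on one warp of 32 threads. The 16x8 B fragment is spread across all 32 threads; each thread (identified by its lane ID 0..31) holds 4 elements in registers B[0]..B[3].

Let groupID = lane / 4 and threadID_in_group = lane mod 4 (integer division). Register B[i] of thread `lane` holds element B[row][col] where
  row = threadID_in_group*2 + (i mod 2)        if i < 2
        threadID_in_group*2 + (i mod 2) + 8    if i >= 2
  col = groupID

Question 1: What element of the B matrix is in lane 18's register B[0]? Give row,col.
4,4

lane 18=>18/4=4, 18 mod 4=2
i=0  r:2·2+0+0=>4  c:4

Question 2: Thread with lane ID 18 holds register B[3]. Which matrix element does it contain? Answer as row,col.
lane 18: gr=4 (18/4), th=2 (18%4)
i=3: r=2*2+1+8=13, c=gr=4

13,4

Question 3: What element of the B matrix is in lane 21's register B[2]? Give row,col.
L=21→G=21>>2=5, T=21&3=1
[2]→row 1·2+0+8=10  col G=5

10,5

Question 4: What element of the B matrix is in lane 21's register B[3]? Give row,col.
11,5

L=21⇒gr=21>>2=5, th=21&3=1
[3]⇒row 1·2+1+8=11  col gr=5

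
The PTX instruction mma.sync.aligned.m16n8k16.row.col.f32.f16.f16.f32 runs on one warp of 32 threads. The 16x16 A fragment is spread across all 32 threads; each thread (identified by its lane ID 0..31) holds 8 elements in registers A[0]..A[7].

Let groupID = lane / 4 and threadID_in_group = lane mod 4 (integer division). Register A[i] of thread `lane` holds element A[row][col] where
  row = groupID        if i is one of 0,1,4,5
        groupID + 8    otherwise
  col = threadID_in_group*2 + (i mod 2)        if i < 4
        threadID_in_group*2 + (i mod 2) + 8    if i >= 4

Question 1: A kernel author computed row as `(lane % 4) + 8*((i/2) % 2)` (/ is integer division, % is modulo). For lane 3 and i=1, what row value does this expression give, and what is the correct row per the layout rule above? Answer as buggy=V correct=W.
`(lane % 4) + 8*((i/2) % 2)`[3,1]->3
3: g=0,t=3
[1] (0+0,3*2+1+0) = (0,7)
row: 3 vs 0

buggy=3 correct=0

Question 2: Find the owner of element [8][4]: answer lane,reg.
2,2

r=8⇒gr=0,Rb=1  c=4⇒Cb=0,th=2,odd=0
L=0*4+2=2  i=0*4+1*2+0=2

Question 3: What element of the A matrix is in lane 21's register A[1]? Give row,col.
5,3

21: g=5,t=1
[1] (5+0,1*2+1+0) = (5,3)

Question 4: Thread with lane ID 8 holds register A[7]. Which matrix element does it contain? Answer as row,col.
lane 8: gid=2 (8/4), tid=0 (8%4)
i=7: r=2+8=10, c=0*2+1+8=9

10,9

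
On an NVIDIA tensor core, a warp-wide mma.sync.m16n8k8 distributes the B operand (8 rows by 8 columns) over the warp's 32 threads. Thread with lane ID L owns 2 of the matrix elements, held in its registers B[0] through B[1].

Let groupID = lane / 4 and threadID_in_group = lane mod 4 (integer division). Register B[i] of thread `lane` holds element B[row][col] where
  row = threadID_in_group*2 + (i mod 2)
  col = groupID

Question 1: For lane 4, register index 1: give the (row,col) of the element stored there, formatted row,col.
lane 4->4/4=1, 4 mod 4=0
i=1  r:2·0+1->1  c:1

1,1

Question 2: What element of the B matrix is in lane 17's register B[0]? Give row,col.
L=17→G=17>>2=4, T=17&3=1
[0]→row 1·2+0=2  col G=4

2,4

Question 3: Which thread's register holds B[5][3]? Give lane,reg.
14,1

c=3→G=3  r=5→T=2,p=1
L=3*4+2=14  i=1=1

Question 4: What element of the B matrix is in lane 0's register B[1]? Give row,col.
1,0

L=0=>grp=0>>2=0, tig=0&3=0
[1]=>row 0·2+1=1  col grp=0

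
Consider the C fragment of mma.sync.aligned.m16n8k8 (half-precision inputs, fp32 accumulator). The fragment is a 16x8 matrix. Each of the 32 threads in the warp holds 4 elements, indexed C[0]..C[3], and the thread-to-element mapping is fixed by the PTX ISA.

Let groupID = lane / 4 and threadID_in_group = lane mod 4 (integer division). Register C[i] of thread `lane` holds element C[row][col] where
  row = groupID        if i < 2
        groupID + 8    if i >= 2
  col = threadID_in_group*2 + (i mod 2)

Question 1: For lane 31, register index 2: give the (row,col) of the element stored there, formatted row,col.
31: gid=7,tid=3
[2] (7+8,3*2+0) = (15,6)

15,6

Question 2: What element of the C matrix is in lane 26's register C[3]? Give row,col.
L=26→G=26>>2=6, T=26&3=2
[3]→row 6+8=14  col 2·2+1=5

14,5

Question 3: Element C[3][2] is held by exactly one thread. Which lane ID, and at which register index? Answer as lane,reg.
13,0

r=3->g=3,rb=0  c=2->t=1,b0=0
L=3*4+1=13  i=0*2+0=0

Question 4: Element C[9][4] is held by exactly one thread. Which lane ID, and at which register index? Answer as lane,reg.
6,2

r:9=>grp=1,rB=1  c:4=>tig=2,lo=0
L=1*4+2=6  i=1*2+0=2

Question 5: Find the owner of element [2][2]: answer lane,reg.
9,0

r: 2->gid=2,r8=0  c: 2->tid=1,i&1=0
L=2*4+1=9  i=0*2+0=0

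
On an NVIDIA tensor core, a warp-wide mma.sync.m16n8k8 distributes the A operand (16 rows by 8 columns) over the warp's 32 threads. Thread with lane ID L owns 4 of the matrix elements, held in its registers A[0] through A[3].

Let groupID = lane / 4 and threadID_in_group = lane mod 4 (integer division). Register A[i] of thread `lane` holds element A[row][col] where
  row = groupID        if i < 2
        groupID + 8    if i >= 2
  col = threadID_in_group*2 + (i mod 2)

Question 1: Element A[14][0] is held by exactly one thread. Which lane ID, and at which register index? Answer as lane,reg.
24,2

r: 14->gid=6,r8=1  c: 0->tid=0,i&1=0
L=6*4+0=24  i=1*2+0=2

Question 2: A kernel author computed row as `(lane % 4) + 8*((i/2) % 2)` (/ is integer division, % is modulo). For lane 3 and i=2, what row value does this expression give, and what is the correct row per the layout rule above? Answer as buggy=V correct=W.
`(lane % 4) + 8*((i/2) % 2)`[3,2]=>11
3: grp=0,tig=3
[2] (0+8,3*2+0) = (8,6)
row: 11 vs 8

buggy=11 correct=8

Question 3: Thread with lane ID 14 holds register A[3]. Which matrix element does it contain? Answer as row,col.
14: g=3,t=2
[3] (3+8,2*2+1) = (11,5)

11,5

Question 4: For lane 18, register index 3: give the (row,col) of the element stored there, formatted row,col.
18: g=4,t=2
[3] (4+8,2*2+1) = (12,5)

12,5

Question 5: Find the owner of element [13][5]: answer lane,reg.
22,3

r=13->g=5,rb=1  c=5->t=2,b0=1
L=5*4+2=22  i=1*2+1=3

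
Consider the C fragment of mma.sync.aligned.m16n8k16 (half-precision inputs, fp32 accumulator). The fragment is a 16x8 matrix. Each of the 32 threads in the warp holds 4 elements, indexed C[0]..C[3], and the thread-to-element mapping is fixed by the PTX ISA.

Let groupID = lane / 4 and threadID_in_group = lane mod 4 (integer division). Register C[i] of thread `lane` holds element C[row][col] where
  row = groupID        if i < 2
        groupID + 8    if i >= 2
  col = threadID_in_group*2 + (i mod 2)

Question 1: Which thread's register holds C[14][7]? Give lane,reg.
27,3

r=14->g=6,rb=1  c=7->t=3,b0=1
L=6*4+3=27  i=1*2+1=3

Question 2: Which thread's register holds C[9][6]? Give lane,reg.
r: 9->gid=1,r8=1  c: 6->tid=3,i&1=0
L=1*4+3=7  i=1*2+0=2

7,2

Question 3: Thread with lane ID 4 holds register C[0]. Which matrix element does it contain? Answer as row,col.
lane 4→4/4=1, 4 mod 4=0
i=0  r:1+0→1  c:2·0+0→0

1,0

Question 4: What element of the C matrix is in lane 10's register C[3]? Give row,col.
lane 10->10/4=2, 10 mod 4=2
i=3  r:2+8->10  c:2·2+1->5

10,5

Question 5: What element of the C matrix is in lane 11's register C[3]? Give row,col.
10,7

lane 11->11/4=2, 11 mod 4=3
i=3  r:2+8->10  c:2·3+1->7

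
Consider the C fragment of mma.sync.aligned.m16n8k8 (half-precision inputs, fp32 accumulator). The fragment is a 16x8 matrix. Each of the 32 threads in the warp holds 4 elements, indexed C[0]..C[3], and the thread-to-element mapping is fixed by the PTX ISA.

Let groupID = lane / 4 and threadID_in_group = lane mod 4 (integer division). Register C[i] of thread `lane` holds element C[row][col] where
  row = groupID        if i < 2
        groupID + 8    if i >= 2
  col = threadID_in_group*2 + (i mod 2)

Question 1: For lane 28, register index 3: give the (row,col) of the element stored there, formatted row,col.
15,1

L=28⇒gr=28>>2=7, th=28&3=0
[3]⇒row 7+8=15  col 0·2+1=1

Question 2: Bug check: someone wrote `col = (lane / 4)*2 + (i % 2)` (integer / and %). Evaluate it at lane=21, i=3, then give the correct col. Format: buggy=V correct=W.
`(lane / 4)*2 + (i % 2)`[21,3]→11
lane 21: G=5 (21/4), T=1 (21%4)
i=3: r=5+8=13, c=1*2+1=3
col: 11 vs 3

buggy=11 correct=3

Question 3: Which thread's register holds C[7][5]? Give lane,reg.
r=7⇒gr=7,Rb=0  c=5⇒th=2,odd=1
L=7*4+2=30  i=0*2+1=1

30,1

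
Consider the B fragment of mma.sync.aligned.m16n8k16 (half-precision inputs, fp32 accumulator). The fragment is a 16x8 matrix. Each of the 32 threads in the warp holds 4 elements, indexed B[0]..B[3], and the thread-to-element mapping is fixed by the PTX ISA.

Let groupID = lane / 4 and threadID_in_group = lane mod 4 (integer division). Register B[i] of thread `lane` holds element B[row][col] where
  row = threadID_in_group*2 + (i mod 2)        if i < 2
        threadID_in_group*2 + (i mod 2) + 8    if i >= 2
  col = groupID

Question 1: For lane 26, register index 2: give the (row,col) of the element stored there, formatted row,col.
lane 26=>26/4=6, 26 mod 4=2
i=2  r:2·2+0+8=>12  c:6

12,6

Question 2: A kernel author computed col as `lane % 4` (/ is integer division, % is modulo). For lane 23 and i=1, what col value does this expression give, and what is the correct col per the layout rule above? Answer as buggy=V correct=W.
`lane % 4`[23,1]->3
L=23->gid=23>>2=5, tid=23&3=3
[1]->row 3·2+1+0=7  col gid=5
col: 3 vs 5

buggy=3 correct=5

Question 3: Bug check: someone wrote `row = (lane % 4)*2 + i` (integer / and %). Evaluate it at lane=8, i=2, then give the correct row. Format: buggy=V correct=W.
buggy=2 correct=8

`(lane % 4)*2 + i`[8,2]->2
8: gid=2,tid=0
[2] (0*2+0+8,2) = (8,2)
row: 2 vs 8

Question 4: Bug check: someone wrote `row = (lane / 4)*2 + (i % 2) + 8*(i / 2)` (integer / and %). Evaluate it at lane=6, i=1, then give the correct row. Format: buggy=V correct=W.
buggy=3 correct=5

`(lane / 4)*2 + (i % 2) + 8*(i / 2)`[6,1]->3
6: g=1,t=2
[1] (2*2+1+0,1) = (5,1)
row: 3 vs 5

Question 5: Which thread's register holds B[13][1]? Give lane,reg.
6,3

c=1⇒gr=1  r=13⇒Rb=1,th=2,odd=1
L=1*4+2=6  i=1*2+1=3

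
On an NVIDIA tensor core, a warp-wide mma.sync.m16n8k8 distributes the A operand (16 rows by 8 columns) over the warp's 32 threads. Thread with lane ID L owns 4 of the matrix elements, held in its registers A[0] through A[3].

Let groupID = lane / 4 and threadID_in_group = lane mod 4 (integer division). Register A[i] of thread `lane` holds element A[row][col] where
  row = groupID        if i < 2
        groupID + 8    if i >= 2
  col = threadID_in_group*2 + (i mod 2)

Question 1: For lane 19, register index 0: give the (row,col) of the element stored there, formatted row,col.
4,6

19: gid=4,tid=3
[0] (4+0,3*2+0) = (4,6)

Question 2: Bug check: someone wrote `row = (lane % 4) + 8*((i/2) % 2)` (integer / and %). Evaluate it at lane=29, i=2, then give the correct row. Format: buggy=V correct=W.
`(lane % 4) + 8*((i/2) % 2)`[29,2]->9
lane 29: g=7 (29/4), t=1 (29%4)
i=2: r=7+8=15, c=1*2+0=2
row: 9 vs 15

buggy=9 correct=15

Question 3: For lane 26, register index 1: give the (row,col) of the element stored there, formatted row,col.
6,5

26: g=6,t=2
[1] (6+0,2*2+1) = (6,5)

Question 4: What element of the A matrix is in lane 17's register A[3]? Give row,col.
lane 17→17/4=4, 17 mod 4=1
i=3  r:4+8→12  c:2·1+1→3

12,3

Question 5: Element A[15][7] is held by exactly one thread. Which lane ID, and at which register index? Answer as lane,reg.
31,3

r=15⇒gr=7,Rb=1  c=7⇒th=3,odd=1
L=7*4+3=31  i=1*2+1=3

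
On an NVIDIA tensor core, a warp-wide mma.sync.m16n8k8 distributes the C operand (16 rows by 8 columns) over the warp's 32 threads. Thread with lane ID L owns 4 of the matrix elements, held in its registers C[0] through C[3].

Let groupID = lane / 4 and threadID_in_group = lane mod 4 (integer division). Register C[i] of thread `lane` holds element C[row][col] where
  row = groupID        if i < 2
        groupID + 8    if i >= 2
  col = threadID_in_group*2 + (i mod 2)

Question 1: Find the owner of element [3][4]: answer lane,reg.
14,0

r:3=>grp=3,rB=0  c:4=>tig=2,lo=0
L=3*4+2=14  i=0*2+0=0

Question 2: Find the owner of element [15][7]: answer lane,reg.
r=15⇒gr=7,Rb=1  c=7⇒th=3,odd=1
L=7*4+3=31  i=1*2+1=3

31,3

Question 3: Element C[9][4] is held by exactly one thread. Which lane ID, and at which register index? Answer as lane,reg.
6,2

r=9→G=1,rhi=1  c=4→T=2,p=0
L=1*4+2=6  i=1*2+0=2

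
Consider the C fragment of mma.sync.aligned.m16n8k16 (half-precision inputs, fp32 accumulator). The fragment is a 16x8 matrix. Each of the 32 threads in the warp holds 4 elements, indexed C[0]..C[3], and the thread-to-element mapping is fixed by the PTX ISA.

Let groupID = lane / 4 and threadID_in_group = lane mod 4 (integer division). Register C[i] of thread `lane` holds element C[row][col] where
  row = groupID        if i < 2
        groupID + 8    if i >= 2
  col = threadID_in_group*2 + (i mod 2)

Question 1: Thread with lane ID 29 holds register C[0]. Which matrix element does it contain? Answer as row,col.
lane 29⇒29/4=7, 29 mod 4=1
i=0  r:7+0⇒7  c:2·1+0⇒2

7,2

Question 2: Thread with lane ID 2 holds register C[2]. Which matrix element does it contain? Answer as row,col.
lane 2: gr=0 (2/4), th=2 (2%4)
i=2: r=0+8=8, c=2*2+0=4

8,4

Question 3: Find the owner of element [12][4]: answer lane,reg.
18,2

r: 12->gid=4,r8=1  c: 4->tid=2,i&1=0
L=4*4+2=18  i=1*2+0=2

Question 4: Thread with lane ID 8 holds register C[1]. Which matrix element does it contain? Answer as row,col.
2,1

8: gid=2,tid=0
[1] (2+0,0*2+1) = (2,1)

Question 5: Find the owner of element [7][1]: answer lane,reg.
r=7→G=7,rhi=0  c=1→T=0,p=1
L=7*4+0=28  i=0*2+1=1

28,1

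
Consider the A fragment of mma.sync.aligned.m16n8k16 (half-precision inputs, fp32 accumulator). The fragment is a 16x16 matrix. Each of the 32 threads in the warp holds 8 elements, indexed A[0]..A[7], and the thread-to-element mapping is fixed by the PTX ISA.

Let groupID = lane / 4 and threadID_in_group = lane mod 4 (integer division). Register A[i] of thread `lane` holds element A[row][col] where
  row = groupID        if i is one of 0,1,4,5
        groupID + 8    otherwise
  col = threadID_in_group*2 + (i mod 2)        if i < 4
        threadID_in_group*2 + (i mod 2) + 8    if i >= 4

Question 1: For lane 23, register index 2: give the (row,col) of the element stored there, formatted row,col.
13,6

L=23=>grp=23>>2=5, tig=23&3=3
[2]=>row 5+8=13  col 3·2+0+0=6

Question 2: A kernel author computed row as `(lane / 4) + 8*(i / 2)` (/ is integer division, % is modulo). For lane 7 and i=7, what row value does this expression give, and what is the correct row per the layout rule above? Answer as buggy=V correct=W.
buggy=25 correct=9

`(lane / 4) + 8*(i / 2)`[7,7]→25
lane 7→7/4=1, 7 mod 4=3
i=7  r:1+8→9  c:2·3+1+8→15
row: 25 vs 9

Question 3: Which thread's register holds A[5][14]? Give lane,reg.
23,4

r: 5->gid=5,r8=0  c: 14->c8=1,tid=3,i&1=0
L=5*4+3=23  i=1*4+0*2+0=4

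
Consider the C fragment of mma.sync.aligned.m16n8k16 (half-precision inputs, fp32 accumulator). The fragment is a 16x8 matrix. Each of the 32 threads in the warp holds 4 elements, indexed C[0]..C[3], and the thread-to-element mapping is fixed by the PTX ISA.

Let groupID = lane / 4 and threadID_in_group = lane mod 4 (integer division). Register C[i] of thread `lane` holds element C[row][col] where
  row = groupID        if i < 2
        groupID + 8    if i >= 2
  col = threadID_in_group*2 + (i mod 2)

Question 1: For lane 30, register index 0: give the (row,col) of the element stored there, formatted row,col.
7,4

lane 30: gr=7 (30/4), th=2 (30%4)
i=0: r=7+0=7, c=2*2+0=4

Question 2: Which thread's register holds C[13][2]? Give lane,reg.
r:13=>grp=5,rB=1  c:2=>tig=1,lo=0
L=5*4+1=21  i=1*2+0=2

21,2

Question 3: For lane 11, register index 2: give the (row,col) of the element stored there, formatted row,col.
10,6

11: G=2,T=3
[2] (2+8,3*2+0) = (10,6)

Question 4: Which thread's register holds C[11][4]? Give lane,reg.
14,2

r=11->g=3,rb=1  c=4->t=2,b0=0
L=3*4+2=14  i=1*2+0=2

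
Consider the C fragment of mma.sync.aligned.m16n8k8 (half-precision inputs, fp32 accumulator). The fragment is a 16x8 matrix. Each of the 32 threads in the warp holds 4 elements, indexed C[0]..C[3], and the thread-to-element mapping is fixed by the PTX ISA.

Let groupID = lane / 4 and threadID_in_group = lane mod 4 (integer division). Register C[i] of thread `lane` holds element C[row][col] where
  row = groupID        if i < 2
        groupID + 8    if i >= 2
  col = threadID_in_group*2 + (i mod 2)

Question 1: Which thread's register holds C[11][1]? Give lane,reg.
r=11→G=3,rhi=1  c=1→T=0,p=1
L=3*4+0=12  i=1*2+1=3

12,3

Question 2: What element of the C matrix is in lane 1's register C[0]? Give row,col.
0,2

L=1->gid=1>>2=0, tid=1&3=1
[0]->row 0+0=0  col 1·2+0=2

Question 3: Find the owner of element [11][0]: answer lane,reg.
12,2

r=11→G=3,rhi=1  c=0→T=0,p=0
L=3*4+0=12  i=1*2+0=2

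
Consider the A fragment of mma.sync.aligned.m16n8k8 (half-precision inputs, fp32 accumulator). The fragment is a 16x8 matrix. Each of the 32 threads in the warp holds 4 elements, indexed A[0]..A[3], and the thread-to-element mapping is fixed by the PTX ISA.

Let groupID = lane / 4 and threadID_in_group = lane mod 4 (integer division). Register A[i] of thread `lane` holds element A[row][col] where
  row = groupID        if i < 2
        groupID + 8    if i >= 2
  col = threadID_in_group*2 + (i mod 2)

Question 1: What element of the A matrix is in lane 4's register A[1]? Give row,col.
L=4⇒gr=4>>2=1, th=4&3=0
[1]⇒row 1+0=1  col 0·2+1=1

1,1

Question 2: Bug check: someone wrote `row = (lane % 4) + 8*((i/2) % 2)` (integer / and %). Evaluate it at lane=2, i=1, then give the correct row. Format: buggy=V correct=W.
`(lane % 4) + 8*((i/2) % 2)`[2,1]->2
lane 2: g=0 (2/4), t=2 (2%4)
i=1: r=0+0=0, c=2*2+1=5
row: 2 vs 0

buggy=2 correct=0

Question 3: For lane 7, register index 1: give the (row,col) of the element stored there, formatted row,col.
1,7

L=7->g=7>>2=1, t=7&3=3
[1]->row 1+0=1  col 3·2+1=7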